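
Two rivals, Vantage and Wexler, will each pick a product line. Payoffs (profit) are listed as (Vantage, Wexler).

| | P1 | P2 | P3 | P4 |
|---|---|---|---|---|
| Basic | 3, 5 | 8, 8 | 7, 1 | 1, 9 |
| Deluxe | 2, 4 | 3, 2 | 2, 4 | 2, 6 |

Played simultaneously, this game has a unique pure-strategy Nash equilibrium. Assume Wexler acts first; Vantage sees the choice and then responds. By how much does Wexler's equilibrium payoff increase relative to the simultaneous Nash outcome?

2

Vantage best-responds to each possible Wexler move:
- P1: Vantage compares 3, 2 and picks Basic; Wexler would get 5.
- P2: Vantage compares 8, 3 and picks Basic; Wexler would get 8.
- P3: Vantage compares 7, 2 and picks Basic; Wexler would get 1.
- P4: Vantage compares 1, 2 and picks Deluxe; Wexler would get 6.
Maximizing over 5, 8, 1, 6, Wexler chooses P2. Subgame-perfect outcome: (Basic, P2) with payoffs (8, 8).
Now find the simultaneous Nash equilibrium.
Vantage's best replies: P1→Basic; P2→Basic; P3→Basic; P4→Deluxe.
Wexler's best replies: Basic→P4; Deluxe→P4.
Only (Deluxe, P4) has each player best-responding; Nash payoffs (2, 6).
Wexler's commitment gain: 8 − 6 = 2.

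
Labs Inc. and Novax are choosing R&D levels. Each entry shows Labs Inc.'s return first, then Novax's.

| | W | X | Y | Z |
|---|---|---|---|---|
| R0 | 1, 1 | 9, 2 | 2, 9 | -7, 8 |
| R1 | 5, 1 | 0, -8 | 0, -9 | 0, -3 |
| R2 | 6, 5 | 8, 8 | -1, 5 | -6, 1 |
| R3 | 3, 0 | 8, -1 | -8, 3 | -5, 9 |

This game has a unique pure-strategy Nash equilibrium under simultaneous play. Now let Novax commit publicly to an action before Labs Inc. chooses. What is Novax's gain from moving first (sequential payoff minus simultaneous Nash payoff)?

Solve by backward induction (Novax leads).
- W → Labs Inc. plays R2 (best of 1, 5, 6, 3); Novax gets 5.
- X → Labs Inc. plays R0 (best of 9, 0, 8, 8); Novax gets 2.
- Y → Labs Inc. plays R0 (best of 2, 0, -1, -8); Novax gets 9.
- Z → Labs Inc. plays R1 (best of -7, 0, -6, -5); Novax gets -3.
Novax's induced payoffs are 5, 2, 9, -3, so Novax commits to Y. Subgame-perfect outcome: (R0, Y) with payoffs (2, 9).
Now find the simultaneous Nash equilibrium.
Labs Inc.'s best replies: W→R2; X→R0; Y→R0; Z→R1.
Novax's best replies: R0→Y; R1→W; R2→X; R3→Z.
Only (R0, Y) has each player best-responding; Nash payoffs (2, 9).
Novax's commitment gain: 9 − 9 = 0.

0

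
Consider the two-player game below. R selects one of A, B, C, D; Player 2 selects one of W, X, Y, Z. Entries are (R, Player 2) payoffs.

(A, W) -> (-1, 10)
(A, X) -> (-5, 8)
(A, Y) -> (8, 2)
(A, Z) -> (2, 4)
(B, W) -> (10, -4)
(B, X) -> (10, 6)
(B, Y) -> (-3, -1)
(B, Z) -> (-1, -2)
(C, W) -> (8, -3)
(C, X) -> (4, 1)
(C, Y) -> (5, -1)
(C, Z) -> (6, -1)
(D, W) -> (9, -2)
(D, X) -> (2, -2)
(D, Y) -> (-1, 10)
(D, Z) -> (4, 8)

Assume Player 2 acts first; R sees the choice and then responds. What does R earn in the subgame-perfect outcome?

10

Work backward from R's decision.
- W: BR = B, leader payoff -4.
- X: BR = B, leader payoff 6.
- Y: BR = A, leader payoff 2.
- Z: BR = C, leader payoff -1.
Player 2's induced payoffs are -4, 6, 2, -1, so Player 2 commits to X. Subgame-perfect outcome: (B, X) with payoffs (10, 6).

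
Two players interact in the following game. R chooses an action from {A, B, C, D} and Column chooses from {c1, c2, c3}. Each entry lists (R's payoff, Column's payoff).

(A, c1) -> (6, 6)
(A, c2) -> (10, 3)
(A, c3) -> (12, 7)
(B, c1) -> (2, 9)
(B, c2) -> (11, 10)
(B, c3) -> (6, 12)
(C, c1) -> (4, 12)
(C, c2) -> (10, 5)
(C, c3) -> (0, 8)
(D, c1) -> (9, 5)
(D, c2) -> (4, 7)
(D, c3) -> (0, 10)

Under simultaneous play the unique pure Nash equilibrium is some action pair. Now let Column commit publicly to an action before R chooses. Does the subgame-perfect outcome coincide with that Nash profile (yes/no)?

no

Backward induction with Column moving first.
- c1 → R plays D (best of 6, 2, 4, 9); Column gets 5.
- c2 → R plays B (best of 10, 11, 10, 4); Column gets 10.
- c3 → R plays A (best of 12, 6, 0, 0); Column gets 7.
Among 5, 10, 7, the best is 10 at c2. Subgame-perfect outcome: (B, c2) with payoffs (11, 10).
For the simultaneous game, intersect best replies.
R's best replies: c1→D; c2→B; c3→A.
Column's best replies: A→c3; B→c3; C→c1; D→c3.
Only (A, c3) has each player best-responding; Nash payoffs (12, 7).
Sequential outcome (B, c2) differs from the Nash profile (A, c3).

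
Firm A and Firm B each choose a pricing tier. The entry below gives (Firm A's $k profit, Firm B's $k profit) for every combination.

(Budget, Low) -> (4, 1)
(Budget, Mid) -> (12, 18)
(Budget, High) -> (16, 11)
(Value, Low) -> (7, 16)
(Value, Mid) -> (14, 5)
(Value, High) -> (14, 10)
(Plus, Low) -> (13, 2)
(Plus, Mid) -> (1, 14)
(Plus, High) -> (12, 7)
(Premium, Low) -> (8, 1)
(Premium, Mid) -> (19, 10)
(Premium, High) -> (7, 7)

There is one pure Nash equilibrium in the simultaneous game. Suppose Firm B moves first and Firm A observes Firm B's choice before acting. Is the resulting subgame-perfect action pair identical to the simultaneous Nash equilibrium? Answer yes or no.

no

Backward induction with Firm B moving first.
- Low: BR = Plus, leader payoff 2.
- Mid: BR = Premium, leader payoff 10.
- High: BR = Budget, leader payoff 11.
Among 2, 10, 11, the best is 11 at High. Subgame-perfect outcome: (Budget, High) with payoffs (16, 11).
Now find the simultaneous Nash equilibrium.
Firm A's best replies: Low→Plus; Mid→Premium; High→Budget.
Firm B's best replies: Budget→Mid; Value→Low; Plus→Mid; Premium→Mid.
The unique mutual best reply is (Premium, Mid), giving (19, 10).
Sequential outcome (Budget, High) differs from the Nash profile (Premium, Mid).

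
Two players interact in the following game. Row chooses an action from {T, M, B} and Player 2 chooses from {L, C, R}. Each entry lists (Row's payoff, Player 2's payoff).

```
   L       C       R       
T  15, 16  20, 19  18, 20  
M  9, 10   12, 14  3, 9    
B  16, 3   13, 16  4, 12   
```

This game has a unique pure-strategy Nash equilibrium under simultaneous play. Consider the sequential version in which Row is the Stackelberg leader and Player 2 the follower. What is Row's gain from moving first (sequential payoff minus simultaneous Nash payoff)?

0

Backward induction with Row moving first.
- T: BR = R, leader payoff 18.
- M: BR = C, leader payoff 12.
- B: BR = C, leader payoff 13.
Among 18, 12, 13, the best is 18 at T. Subgame-perfect outcome: (T, R) with payoffs (18, 20).
Under simultaneous play:
Row's best replies: L→B; C→T; R→T.
Player 2's best replies: T→R; M→C; B→C.
The unique mutual best reply is (T, R), giving (18, 20).
Row's commitment gain: 18 − 18 = 0.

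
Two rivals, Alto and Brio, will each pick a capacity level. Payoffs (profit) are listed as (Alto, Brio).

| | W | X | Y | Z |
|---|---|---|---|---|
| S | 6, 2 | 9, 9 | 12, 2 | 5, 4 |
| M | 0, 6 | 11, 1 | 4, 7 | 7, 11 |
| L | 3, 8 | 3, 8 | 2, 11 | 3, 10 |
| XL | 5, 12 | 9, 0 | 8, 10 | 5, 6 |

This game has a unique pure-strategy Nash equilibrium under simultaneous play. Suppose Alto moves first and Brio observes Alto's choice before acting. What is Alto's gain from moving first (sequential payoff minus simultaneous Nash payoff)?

Backward induction with Alto moving first.
- S → Brio plays X (best of 2, 9, 2, 4); Alto gets 9.
- M → Brio plays Z (best of 6, 1, 7, 11); Alto gets 7.
- L → Brio plays Y (best of 8, 8, 11, 10); Alto gets 2.
- XL → Brio plays W (best of 12, 0, 10, 6); Alto gets 5.
Among 9, 7, 2, 5, the best is 9 at S. Subgame-perfect outcome: (S, X) with payoffs (9, 9).
Now find the simultaneous Nash equilibrium.
Alto's best replies: W→S; X→M; Y→S; Z→M.
Brio's best replies: S→X; M→Z; L→Y; XL→W.
Only (M, Z) has each player best-responding; Nash payoffs (7, 11).
Alto's commitment gain: 9 − 7 = 2.

2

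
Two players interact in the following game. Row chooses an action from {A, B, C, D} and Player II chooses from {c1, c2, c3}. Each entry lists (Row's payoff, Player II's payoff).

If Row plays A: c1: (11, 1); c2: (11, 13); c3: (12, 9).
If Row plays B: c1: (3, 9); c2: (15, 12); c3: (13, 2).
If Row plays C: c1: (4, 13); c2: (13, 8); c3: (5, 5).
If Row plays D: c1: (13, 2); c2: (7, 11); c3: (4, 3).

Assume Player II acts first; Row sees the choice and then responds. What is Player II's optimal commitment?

c2

Work backward from Row's decision.
- c1: Row compares 11, 3, 4, 13 and picks D; Player II would get 2.
- c2: Row compares 11, 15, 13, 7 and picks B; Player II would get 12.
- c3: Row compares 12, 13, 5, 4 and picks B; Player II would get 2.
Among 2, 12, 2, the best is 12 at c2. Subgame-perfect outcome: (B, c2) with payoffs (15, 12).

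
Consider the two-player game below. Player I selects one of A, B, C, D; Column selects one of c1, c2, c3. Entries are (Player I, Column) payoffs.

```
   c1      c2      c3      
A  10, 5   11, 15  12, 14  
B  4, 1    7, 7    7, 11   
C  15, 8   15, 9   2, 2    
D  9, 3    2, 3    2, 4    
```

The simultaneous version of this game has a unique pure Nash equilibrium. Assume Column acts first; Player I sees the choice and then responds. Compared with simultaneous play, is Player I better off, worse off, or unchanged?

worse off

Work backward from Player I's decision.
- c1 → Player I plays C (best of 10, 4, 15, 9); Column gets 8.
- c2 → Player I plays C (best of 11, 7, 15, 2); Column gets 9.
- c3 → Player I plays A (best of 12, 7, 2, 2); Column gets 14.
Column's induced payoffs are 8, 9, 14, so Column commits to c3. Subgame-perfect outcome: (A, c3) with payoffs (12, 14).
For the simultaneous game, intersect best replies.
Player I's best replies: c1→C; c2→C; c3→A.
Column's best replies: A→c2; B→c3; C→c2; D→c3.
The unique mutual best reply is (C, c2), giving (15, 9).
Player I earns 12 sequentially versus 15 at the Nash outcome: worse off.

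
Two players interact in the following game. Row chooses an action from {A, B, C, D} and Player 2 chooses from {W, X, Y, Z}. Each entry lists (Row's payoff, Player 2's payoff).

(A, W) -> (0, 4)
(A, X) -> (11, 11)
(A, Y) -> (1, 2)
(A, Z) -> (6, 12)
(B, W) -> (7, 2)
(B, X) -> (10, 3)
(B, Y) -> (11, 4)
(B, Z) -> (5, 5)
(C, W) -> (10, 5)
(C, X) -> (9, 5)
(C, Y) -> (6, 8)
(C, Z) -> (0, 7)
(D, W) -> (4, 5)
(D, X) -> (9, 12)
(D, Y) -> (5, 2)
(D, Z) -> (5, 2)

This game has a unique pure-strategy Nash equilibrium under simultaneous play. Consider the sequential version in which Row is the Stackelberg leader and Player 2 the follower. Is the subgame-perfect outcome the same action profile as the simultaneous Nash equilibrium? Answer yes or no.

no

Backward induction with Row moving first.
- A → Player 2 plays Z (best of 4, 11, 2, 12); Row gets 6.
- B → Player 2 plays Z (best of 2, 3, 4, 5); Row gets 5.
- C → Player 2 plays Y (best of 5, 5, 8, 7); Row gets 6.
- D → Player 2 plays X (best of 5, 12, 2, 2); Row gets 9.
Maximizing over 6, 5, 6, 9, Row chooses D. Subgame-perfect outcome: (D, X) with payoffs (9, 12).
Now find the simultaneous Nash equilibrium.
Row's best replies: W→C; X→A; Y→B; Z→A.
Player 2's best replies: A→Z; B→Z; C→Y; D→X.
Only (A, Z) has each player best-responding; Nash payoffs (6, 12).
Sequential outcome (D, X) differs from the Nash profile (A, Z).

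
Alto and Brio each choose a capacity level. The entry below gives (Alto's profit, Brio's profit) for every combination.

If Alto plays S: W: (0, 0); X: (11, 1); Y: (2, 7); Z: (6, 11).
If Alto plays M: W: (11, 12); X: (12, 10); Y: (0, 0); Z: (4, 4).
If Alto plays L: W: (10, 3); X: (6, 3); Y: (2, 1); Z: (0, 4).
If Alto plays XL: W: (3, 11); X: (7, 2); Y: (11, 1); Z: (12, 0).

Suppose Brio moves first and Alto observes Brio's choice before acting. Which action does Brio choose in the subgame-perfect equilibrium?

Solve by backward induction (Brio leads).
- W → Alto plays M (best of 0, 11, 10, 3); Brio gets 12.
- X → Alto plays M (best of 11, 12, 6, 7); Brio gets 10.
- Y → Alto plays XL (best of 2, 0, 2, 11); Brio gets 1.
- Z → Alto plays XL (best of 6, 4, 0, 12); Brio gets 0.
Brio's induced payoffs are 12, 10, 1, 0, so Brio commits to W. Subgame-perfect outcome: (M, W) with payoffs (11, 12).

W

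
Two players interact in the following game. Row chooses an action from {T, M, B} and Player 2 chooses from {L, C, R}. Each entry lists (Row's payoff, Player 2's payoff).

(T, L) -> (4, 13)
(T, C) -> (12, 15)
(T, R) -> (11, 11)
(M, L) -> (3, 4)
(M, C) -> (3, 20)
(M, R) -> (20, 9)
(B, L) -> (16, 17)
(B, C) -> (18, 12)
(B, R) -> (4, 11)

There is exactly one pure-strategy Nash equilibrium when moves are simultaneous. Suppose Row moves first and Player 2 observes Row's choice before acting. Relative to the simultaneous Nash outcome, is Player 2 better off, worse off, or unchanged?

unchanged

Backward induction with Row moving first.
- T: Player 2 compares 13, 15, 11 and picks C; Row would get 12.
- M: Player 2 compares 4, 20, 9 and picks C; Row would get 3.
- B: Player 2 compares 17, 12, 11 and picks L; Row would get 16.
Among 12, 3, 16, the best is 16 at B. Subgame-perfect outcome: (B, L) with payoffs (16, 17).
Now find the simultaneous Nash equilibrium.
Row's best replies: L→B; C→B; R→M.
Player 2's best replies: T→C; M→C; B→L.
The unique mutual best reply is (B, L), giving (16, 17).
Player 2 earns 17 sequentially versus 17 at the Nash outcome: unchanged.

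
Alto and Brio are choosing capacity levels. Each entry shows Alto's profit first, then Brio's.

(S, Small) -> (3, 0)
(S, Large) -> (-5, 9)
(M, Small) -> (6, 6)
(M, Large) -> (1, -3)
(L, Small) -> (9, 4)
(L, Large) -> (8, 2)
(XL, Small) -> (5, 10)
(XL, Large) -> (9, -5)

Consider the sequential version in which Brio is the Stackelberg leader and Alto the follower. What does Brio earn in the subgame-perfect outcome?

4

Solve by backward induction (Brio leads).
- Small: Alto compares 3, 6, 9, 5 and picks L; Brio would get 4.
- Large: Alto compares -5, 1, 8, 9 and picks XL; Brio would get -5.
Maximizing over 4, -5, Brio chooses Small. Subgame-perfect outcome: (L, Small) with payoffs (9, 4).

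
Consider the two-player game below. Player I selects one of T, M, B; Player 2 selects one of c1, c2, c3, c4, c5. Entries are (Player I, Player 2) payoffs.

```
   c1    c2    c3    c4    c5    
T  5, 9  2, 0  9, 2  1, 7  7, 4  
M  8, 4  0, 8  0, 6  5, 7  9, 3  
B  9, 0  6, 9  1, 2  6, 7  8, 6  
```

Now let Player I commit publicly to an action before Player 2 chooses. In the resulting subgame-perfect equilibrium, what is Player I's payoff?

6

Player 2 best-responds to each possible Player I move:
- T → Player 2 plays c1 (best of 9, 0, 2, 7, 4); Player I gets 5.
- M → Player 2 plays c2 (best of 4, 8, 6, 7, 3); Player I gets 0.
- B → Player 2 plays c2 (best of 0, 9, 2, 7, 6); Player I gets 6.
Among 5, 0, 6, the best is 6 at B. Subgame-perfect outcome: (B, c2) with payoffs (6, 9).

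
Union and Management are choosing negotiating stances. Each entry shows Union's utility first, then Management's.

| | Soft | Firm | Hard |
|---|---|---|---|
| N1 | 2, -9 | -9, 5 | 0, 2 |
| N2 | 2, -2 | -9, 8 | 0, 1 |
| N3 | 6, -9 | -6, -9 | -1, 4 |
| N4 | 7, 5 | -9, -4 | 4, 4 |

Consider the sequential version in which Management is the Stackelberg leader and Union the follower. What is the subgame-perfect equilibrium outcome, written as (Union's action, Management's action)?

(N4, Soft)

Union best-responds to each possible Management move:
- Soft: Union compares 2, 2, 6, 7 and picks N4; Management would get 5.
- Firm: Union compares -9, -9, -6, -9 and picks N3; Management would get -9.
- Hard: Union compares 0, 0, -1, 4 and picks N4; Management would get 4.
Among 5, -9, 4, the best is 5 at Soft. Subgame-perfect outcome: (N4, Soft) with payoffs (7, 5).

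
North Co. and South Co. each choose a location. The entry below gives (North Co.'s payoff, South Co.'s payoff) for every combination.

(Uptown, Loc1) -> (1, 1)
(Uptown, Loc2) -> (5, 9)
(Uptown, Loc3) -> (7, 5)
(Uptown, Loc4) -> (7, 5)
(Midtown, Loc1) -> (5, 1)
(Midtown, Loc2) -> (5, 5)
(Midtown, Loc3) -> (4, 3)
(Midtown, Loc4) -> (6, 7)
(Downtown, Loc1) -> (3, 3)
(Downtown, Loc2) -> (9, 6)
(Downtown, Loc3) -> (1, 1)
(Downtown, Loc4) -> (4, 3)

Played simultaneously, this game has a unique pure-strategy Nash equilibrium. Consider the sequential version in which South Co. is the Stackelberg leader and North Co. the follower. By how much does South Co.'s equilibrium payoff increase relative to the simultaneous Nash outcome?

Backward induction with South Co. moving first.
- Loc1: North Co. compares 1, 5, 3 and picks Midtown; South Co. would get 1.
- Loc2: North Co. compares 5, 5, 9 and picks Downtown; South Co. would get 6.
- Loc3: North Co. compares 7, 4, 1 and picks Uptown; South Co. would get 5.
- Loc4: North Co. compares 7, 6, 4 and picks Uptown; South Co. would get 5.
Among 1, 6, 5, 5, the best is 6 at Loc2. Subgame-perfect outcome: (Downtown, Loc2) with payoffs (9, 6).
For the simultaneous game, intersect best replies.
North Co.'s best replies: Loc1→Midtown; Loc2→Downtown; Loc3→Uptown; Loc4→Uptown.
South Co.'s best replies: Uptown→Loc2; Midtown→Loc4; Downtown→Loc2.
Only (Downtown, Loc2) has each player best-responding; Nash payoffs (9, 6).
South Co.'s commitment gain: 6 − 6 = 0.

0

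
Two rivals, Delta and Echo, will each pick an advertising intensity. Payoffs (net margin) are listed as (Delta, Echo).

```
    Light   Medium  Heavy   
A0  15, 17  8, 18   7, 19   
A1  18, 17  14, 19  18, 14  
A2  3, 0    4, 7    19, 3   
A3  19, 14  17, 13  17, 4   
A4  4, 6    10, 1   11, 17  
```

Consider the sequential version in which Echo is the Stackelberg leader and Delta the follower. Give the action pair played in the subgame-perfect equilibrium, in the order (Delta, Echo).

Delta best-responds to each possible Echo move:
- Light: Delta compares 15, 18, 3, 19, 4 and picks A3; Echo would get 14.
- Medium: Delta compares 8, 14, 4, 17, 10 and picks A3; Echo would get 13.
- Heavy: Delta compares 7, 18, 19, 17, 11 and picks A2; Echo would get 3.
Among 14, 13, 3, the best is 14 at Light. Subgame-perfect outcome: (A3, Light) with payoffs (19, 14).

(A3, Light)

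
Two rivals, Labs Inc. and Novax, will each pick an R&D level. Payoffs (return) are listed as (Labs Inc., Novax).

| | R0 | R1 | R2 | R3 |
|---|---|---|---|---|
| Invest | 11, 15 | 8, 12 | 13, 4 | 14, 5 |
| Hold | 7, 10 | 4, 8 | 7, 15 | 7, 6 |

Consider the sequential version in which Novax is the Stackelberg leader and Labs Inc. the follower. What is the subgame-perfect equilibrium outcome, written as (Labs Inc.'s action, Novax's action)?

(Invest, R0)

Backward induction with Novax moving first.
- R0: Labs Inc. compares 11, 7 and picks Invest; Novax would get 15.
- R1: Labs Inc. compares 8, 4 and picks Invest; Novax would get 12.
- R2: Labs Inc. compares 13, 7 and picks Invest; Novax would get 4.
- R3: Labs Inc. compares 14, 7 and picks Invest; Novax would get 5.
Novax's induced payoffs are 15, 12, 4, 5, so Novax commits to R0. Subgame-perfect outcome: (Invest, R0) with payoffs (11, 15).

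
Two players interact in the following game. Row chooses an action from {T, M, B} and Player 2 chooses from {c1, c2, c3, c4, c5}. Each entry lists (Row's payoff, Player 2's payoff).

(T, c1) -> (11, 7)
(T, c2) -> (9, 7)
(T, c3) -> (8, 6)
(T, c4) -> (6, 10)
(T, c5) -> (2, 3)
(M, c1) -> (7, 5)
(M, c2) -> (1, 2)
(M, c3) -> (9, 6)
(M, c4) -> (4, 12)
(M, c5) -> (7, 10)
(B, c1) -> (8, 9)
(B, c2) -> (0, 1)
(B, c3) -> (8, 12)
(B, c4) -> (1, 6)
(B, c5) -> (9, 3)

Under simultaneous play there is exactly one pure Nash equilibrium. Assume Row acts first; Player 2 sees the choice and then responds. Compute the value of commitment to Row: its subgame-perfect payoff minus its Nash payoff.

2

Player 2 best-responds to each possible Row move:
- T: Player 2 compares 7, 7, 6, 10, 3 and picks c4; Row would get 6.
- M: Player 2 compares 5, 2, 6, 12, 10 and picks c4; Row would get 4.
- B: Player 2 compares 9, 1, 12, 6, 3 and picks c3; Row would get 8.
Row's induced payoffs are 6, 4, 8, so Row commits to B. Subgame-perfect outcome: (B, c3) with payoffs (8, 12).
Now find the simultaneous Nash equilibrium.
Row's best replies: c1→T; c2→T; c3→M; c4→T; c5→B.
Player 2's best replies: T→c4; M→c4; B→c3.
Only (T, c4) has each player best-responding; Nash payoffs (6, 10).
Row's commitment gain: 8 − 6 = 2.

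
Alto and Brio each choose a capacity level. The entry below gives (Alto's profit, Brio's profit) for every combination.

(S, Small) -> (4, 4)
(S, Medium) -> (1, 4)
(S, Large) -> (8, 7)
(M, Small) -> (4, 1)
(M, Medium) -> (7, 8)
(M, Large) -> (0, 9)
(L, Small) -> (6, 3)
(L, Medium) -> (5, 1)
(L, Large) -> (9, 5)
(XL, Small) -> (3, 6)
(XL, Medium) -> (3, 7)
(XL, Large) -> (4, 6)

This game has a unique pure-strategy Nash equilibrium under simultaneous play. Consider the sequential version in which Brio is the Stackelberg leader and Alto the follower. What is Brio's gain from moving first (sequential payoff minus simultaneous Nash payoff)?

3

Alto best-responds to each possible Brio move:
- Small: Alto compares 4, 4, 6, 3 and picks L; Brio would get 3.
- Medium: Alto compares 1, 7, 5, 3 and picks M; Brio would get 8.
- Large: Alto compares 8, 0, 9, 4 and picks L; Brio would get 5.
Among 3, 8, 5, the best is 8 at Medium. Subgame-perfect outcome: (M, Medium) with payoffs (7, 8).
Now find the simultaneous Nash equilibrium.
Alto's best replies: Small→L; Medium→M; Large→L.
Brio's best replies: S→Large; M→Large; L→Large; XL→Medium.
The unique mutual best reply is (L, Large), giving (9, 5).
Brio's commitment gain: 8 − 5 = 3.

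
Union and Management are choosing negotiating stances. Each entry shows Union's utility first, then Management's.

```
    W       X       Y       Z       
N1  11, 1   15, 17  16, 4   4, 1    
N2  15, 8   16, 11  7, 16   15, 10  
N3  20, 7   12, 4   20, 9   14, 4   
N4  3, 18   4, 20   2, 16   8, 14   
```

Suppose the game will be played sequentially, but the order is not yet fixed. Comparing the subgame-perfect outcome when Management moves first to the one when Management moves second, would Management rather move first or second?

If Union leads: Management's best replies are N1→X, N2→Y, N3→Y, N4→X; Union's induced payoffs 15, 7, 20, 4; outcome (N3, Y), payoffs (20, 9).
If Management leads: Union's best replies are W→N3, X→N2, Y→N3, Z→N2; Management's induced payoffs 7, 11, 9, 10; outcome (N2, X), payoffs (16, 11).
Management gets 11 moving first and 9 moving second, so Management prefers to move first.

first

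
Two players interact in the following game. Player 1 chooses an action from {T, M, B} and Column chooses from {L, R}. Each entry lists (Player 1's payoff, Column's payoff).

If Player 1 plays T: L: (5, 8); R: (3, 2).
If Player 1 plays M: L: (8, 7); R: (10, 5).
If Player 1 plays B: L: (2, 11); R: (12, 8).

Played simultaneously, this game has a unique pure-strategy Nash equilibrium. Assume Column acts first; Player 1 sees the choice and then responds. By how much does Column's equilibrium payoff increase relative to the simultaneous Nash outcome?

Player 1 best-responds to each possible Column move:
- L → Player 1 plays M (best of 5, 8, 2); Column gets 7.
- R → Player 1 plays B (best of 3, 10, 12); Column gets 8.
Column's induced payoffs are 7, 8, so Column commits to R. Subgame-perfect outcome: (B, R) with payoffs (12, 8).
Now find the simultaneous Nash equilibrium.
Player 1's best replies: L→M; R→B.
Column's best replies: T→L; M→L; B→L.
The unique mutual best reply is (M, L), giving (8, 7).
Column's commitment gain: 8 − 7 = 1.

1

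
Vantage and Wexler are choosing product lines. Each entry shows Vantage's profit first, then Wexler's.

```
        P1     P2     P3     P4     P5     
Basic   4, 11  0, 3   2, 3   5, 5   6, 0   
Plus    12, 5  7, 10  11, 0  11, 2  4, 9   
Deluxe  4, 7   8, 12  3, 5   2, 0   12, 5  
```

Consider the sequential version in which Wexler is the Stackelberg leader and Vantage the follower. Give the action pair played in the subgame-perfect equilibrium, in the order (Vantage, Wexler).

Solve by backward induction (Wexler leads).
- P1: BR = Plus, leader payoff 5.
- P2: BR = Deluxe, leader payoff 12.
- P3: BR = Plus, leader payoff 0.
- P4: BR = Plus, leader payoff 2.
- P5: BR = Deluxe, leader payoff 5.
Maximizing over 5, 12, 0, 2, 5, Wexler chooses P2. Subgame-perfect outcome: (Deluxe, P2) with payoffs (8, 12).

(Deluxe, P2)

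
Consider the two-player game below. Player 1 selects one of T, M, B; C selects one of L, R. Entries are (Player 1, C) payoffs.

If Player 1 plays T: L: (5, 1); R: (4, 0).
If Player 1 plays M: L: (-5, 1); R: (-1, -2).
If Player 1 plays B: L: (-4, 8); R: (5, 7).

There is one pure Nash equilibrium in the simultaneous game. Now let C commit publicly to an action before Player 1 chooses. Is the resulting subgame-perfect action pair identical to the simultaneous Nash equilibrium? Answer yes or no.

no

Solve by backward induction (C leads).
- L: BR = T, leader payoff 1.
- R: BR = B, leader payoff 7.
Maximizing over 1, 7, C chooses R. Subgame-perfect outcome: (B, R) with payoffs (5, 7).
For the simultaneous game, intersect best replies.
Player 1's best replies: L→T; R→B.
C's best replies: T→L; M→L; B→L.
Only (T, L) has each player best-responding; Nash payoffs (5, 1).
Sequential outcome (B, R) differs from the Nash profile (T, L).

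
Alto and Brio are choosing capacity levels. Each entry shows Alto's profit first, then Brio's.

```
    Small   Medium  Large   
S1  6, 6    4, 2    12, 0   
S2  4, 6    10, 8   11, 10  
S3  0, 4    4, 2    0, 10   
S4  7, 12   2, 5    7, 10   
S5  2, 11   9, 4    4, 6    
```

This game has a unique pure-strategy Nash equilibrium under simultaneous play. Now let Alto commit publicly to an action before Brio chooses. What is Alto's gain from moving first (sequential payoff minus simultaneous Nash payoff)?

4

Backward induction with Alto moving first.
- S1: BR = Small, leader payoff 6.
- S2: BR = Large, leader payoff 11.
- S3: BR = Large, leader payoff 0.
- S4: BR = Small, leader payoff 7.
- S5: BR = Small, leader payoff 2.
Maximizing over 6, 11, 0, 7, 2, Alto chooses S2. Subgame-perfect outcome: (S2, Large) with payoffs (11, 10).
Under simultaneous play:
Alto's best replies: Small→S4; Medium→S2; Large→S1.
Brio's best replies: S1→Small; S2→Large; S3→Large; S4→Small; S5→Small.
The unique mutual best reply is (S4, Small), giving (7, 12).
Alto's commitment gain: 11 − 7 = 4.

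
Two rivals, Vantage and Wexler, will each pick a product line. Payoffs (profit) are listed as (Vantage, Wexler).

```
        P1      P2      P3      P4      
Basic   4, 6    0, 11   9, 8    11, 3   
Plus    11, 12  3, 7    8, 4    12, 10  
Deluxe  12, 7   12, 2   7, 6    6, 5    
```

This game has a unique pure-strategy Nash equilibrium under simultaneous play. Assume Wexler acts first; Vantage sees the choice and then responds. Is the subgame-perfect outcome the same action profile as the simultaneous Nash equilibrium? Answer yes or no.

no

Work backward from Vantage's decision.
- P1 → Vantage plays Deluxe (best of 4, 11, 12); Wexler gets 7.
- P2 → Vantage plays Deluxe (best of 0, 3, 12); Wexler gets 2.
- P3 → Vantage plays Basic (best of 9, 8, 7); Wexler gets 8.
- P4 → Vantage plays Plus (best of 11, 12, 6); Wexler gets 10.
Among 7, 2, 8, 10, the best is 10 at P4. Subgame-perfect outcome: (Plus, P4) with payoffs (12, 10).
Under simultaneous play:
Vantage's best replies: P1→Deluxe; P2→Deluxe; P3→Basic; P4→Plus.
Wexler's best replies: Basic→P2; Plus→P1; Deluxe→P1.
Only (Deluxe, P1) has each player best-responding; Nash payoffs (12, 7).
Sequential outcome (Plus, P4) differs from the Nash profile (Deluxe, P1).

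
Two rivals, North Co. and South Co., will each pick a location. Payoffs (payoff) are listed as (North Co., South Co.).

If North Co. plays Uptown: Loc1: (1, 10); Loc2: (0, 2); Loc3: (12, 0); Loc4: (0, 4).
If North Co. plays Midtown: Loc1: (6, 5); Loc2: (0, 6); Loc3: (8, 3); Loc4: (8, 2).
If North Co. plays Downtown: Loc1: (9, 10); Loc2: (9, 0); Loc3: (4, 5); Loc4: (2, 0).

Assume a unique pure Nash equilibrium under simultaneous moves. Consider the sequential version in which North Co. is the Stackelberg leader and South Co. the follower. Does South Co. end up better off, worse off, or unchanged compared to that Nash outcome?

South Co. best-responds to each possible North Co. move:
- Uptown → South Co. plays Loc1 (best of 10, 2, 0, 4); North Co. gets 1.
- Midtown → South Co. plays Loc2 (best of 5, 6, 3, 2); North Co. gets 0.
- Downtown → South Co. plays Loc1 (best of 10, 0, 5, 0); North Co. gets 9.
North Co.'s induced payoffs are 1, 0, 9, so North Co. commits to Downtown. Subgame-perfect outcome: (Downtown, Loc1) with payoffs (9, 10).
Under simultaneous play:
North Co.'s best replies: Loc1→Downtown; Loc2→Downtown; Loc3→Uptown; Loc4→Midtown.
South Co.'s best replies: Uptown→Loc1; Midtown→Loc2; Downtown→Loc1.
Only (Downtown, Loc1) has each player best-responding; Nash payoffs (9, 10).
South Co. earns 10 sequentially versus 10 at the Nash outcome: unchanged.

unchanged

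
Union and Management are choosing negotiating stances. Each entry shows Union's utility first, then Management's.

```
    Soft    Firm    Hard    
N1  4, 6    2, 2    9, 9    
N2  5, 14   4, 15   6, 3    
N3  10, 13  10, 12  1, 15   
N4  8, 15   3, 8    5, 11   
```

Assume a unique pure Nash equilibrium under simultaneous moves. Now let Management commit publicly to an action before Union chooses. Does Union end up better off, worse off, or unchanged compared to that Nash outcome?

better off

Backward induction with Management moving first.
- Soft: BR = N3, leader payoff 13.
- Firm: BR = N3, leader payoff 12.
- Hard: BR = N1, leader payoff 9.
Among 13, 12, 9, the best is 13 at Soft. Subgame-perfect outcome: (N3, Soft) with payoffs (10, 13).
Now find the simultaneous Nash equilibrium.
Union's best replies: Soft→N3; Firm→N3; Hard→N1.
Management's best replies: N1→Hard; N2→Firm; N3→Hard; N4→Soft.
The unique mutual best reply is (N1, Hard), giving (9, 9).
Union earns 10 sequentially versus 9 at the Nash outcome: better off.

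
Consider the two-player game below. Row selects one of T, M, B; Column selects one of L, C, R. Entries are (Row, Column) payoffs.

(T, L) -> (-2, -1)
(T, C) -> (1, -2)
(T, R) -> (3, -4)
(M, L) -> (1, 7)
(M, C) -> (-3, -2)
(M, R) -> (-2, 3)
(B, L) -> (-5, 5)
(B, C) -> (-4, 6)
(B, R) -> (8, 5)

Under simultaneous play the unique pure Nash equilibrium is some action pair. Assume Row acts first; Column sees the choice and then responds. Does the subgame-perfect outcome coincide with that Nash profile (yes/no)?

yes

Backward induction with Row moving first.
- T → Column plays L (best of -1, -2, -4); Row gets -2.
- M → Column plays L (best of 7, -2, 3); Row gets 1.
- B → Column plays C (best of 5, 6, 5); Row gets -4.
Row's induced payoffs are -2, 1, -4, so Row commits to M. Subgame-perfect outcome: (M, L) with payoffs (1, 7).
Under simultaneous play:
Row's best replies: L→M; C→T; R→B.
Column's best replies: T→L; M→L; B→C.
The unique mutual best reply is (M, L), giving (1, 7).
Sequential outcome (M, L) coincides with the Nash profile (M, L).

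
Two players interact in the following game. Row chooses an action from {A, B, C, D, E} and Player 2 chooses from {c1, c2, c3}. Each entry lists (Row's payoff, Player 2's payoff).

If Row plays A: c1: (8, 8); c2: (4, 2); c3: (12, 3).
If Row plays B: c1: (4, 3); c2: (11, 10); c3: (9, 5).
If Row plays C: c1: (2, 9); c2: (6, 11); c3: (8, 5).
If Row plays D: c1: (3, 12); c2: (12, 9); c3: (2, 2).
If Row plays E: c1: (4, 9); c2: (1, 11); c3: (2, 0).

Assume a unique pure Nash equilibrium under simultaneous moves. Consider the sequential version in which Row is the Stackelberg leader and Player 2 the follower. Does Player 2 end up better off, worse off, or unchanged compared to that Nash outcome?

Player 2 best-responds to each possible Row move:
- A: BR = c1, leader payoff 8.
- B: BR = c2, leader payoff 11.
- C: BR = c2, leader payoff 6.
- D: BR = c1, leader payoff 3.
- E: BR = c2, leader payoff 1.
Row's induced payoffs are 8, 11, 6, 3, 1, so Row commits to B. Subgame-perfect outcome: (B, c2) with payoffs (11, 10).
Now find the simultaneous Nash equilibrium.
Row's best replies: c1→A; c2→D; c3→A.
Player 2's best replies: A→c1; B→c2; C→c2; D→c1; E→c2.
The unique mutual best reply is (A, c1), giving (8, 8).
Player 2 earns 10 sequentially versus 8 at the Nash outcome: better off.

better off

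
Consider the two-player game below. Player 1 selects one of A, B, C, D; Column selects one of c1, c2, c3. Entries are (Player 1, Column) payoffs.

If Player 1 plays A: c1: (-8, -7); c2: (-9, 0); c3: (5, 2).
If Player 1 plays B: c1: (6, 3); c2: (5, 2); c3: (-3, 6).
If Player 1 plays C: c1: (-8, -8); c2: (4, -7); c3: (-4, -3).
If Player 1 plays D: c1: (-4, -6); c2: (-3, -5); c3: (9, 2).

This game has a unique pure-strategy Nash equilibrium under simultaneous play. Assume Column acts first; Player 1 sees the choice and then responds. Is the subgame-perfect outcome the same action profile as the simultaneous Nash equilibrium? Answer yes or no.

no

Player 1 best-responds to each possible Column move:
- c1: BR = B, leader payoff 3.
- c2: BR = B, leader payoff 2.
- c3: BR = D, leader payoff 2.
Maximizing over 3, 2, 2, Column chooses c1. Subgame-perfect outcome: (B, c1) with payoffs (6, 3).
Under simultaneous play:
Player 1's best replies: c1→B; c2→B; c3→D.
Column's best replies: A→c3; B→c3; C→c3; D→c3.
Only (D, c3) has each player best-responding; Nash payoffs (9, 2).
Sequential outcome (B, c1) differs from the Nash profile (D, c3).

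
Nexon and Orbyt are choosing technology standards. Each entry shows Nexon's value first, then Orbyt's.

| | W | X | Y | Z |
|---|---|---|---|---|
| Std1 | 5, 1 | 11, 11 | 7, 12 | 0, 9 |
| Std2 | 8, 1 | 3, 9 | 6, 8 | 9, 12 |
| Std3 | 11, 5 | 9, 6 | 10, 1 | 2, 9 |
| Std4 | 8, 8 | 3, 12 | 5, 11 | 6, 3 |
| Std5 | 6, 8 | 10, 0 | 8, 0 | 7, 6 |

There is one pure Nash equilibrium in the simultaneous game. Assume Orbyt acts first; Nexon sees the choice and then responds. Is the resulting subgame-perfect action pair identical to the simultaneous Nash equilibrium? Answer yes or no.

Backward induction with Orbyt moving first.
- W: Nexon compares 5, 8, 11, 8, 6 and picks Std3; Orbyt would get 5.
- X: Nexon compares 11, 3, 9, 3, 10 and picks Std1; Orbyt would get 11.
- Y: Nexon compares 7, 6, 10, 5, 8 and picks Std3; Orbyt would get 1.
- Z: Nexon compares 0, 9, 2, 6, 7 and picks Std2; Orbyt would get 12.
Orbyt's induced payoffs are 5, 11, 1, 12, so Orbyt commits to Z. Subgame-perfect outcome: (Std2, Z) with payoffs (9, 12).
Now find the simultaneous Nash equilibrium.
Nexon's best replies: W→Std3; X→Std1; Y→Std3; Z→Std2.
Orbyt's best replies: Std1→Y; Std2→Z; Std3→Z; Std4→X; Std5→W.
The unique mutual best reply is (Std2, Z), giving (9, 12).
Sequential outcome (Std2, Z) coincides with the Nash profile (Std2, Z).

yes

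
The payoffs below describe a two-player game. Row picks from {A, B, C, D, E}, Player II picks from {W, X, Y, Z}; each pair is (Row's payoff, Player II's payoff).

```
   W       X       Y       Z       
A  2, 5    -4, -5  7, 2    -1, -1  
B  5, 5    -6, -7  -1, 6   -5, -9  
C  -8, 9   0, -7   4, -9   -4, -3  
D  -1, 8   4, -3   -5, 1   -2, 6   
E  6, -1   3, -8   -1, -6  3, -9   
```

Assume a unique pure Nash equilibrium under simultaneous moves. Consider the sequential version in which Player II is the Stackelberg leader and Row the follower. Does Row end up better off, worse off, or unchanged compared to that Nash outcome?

Work backward from Row's decision.
- W → Row plays E (best of 2, 5, -8, -1, 6); Player II gets -1.
- X → Row plays D (best of -4, -6, 0, 4, 3); Player II gets -3.
- Y → Row plays A (best of 7, -1, 4, -5, -1); Player II gets 2.
- Z → Row plays E (best of -1, -5, -4, -2, 3); Player II gets -9.
Among -1, -3, 2, -9, the best is 2 at Y. Subgame-perfect outcome: (A, Y) with payoffs (7, 2).
For the simultaneous game, intersect best replies.
Row's best replies: W→E; X→D; Y→A; Z→E.
Player II's best replies: A→W; B→Y; C→W; D→W; E→W.
The unique mutual best reply is (E, W), giving (6, -1).
Row earns 7 sequentially versus 6 at the Nash outcome: better off.

better off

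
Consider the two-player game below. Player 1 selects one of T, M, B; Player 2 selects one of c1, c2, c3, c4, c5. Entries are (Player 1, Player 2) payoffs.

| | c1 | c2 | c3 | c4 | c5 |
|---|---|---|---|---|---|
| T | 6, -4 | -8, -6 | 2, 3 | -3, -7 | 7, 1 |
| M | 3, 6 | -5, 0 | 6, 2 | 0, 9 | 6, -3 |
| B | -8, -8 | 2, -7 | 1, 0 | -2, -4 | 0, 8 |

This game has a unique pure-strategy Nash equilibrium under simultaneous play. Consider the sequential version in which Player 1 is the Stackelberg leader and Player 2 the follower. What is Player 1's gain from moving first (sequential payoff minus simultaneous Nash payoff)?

2

Work backward from Player 2's decision.
- T: BR = c3, leader payoff 2.
- M: BR = c4, leader payoff 0.
- B: BR = c5, leader payoff 0.
Among 2, 0, 0, the best is 2 at T. Subgame-perfect outcome: (T, c3) with payoffs (2, 3).
For the simultaneous game, intersect best replies.
Player 1's best replies: c1→T; c2→B; c3→M; c4→M; c5→T.
Player 2's best replies: T→c3; M→c4; B→c5.
Only (M, c4) has each player best-responding; Nash payoffs (0, 9).
Player 1's commitment gain: 2 − 0 = 2.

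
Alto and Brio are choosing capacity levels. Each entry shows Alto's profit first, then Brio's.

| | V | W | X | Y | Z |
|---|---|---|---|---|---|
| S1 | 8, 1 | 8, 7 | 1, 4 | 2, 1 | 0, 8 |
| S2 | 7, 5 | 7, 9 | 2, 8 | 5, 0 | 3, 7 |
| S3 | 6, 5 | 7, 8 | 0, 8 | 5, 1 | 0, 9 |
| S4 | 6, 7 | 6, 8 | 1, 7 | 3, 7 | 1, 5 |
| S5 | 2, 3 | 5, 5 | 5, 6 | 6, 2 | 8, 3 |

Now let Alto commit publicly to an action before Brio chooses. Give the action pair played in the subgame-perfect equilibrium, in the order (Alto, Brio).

Backward induction with Alto moving first.
- S1: Brio compares 1, 7, 4, 1, 8 and picks Z; Alto would get 0.
- S2: Brio compares 5, 9, 8, 0, 7 and picks W; Alto would get 7.
- S3: Brio compares 5, 8, 8, 1, 9 and picks Z; Alto would get 0.
- S4: Brio compares 7, 8, 7, 7, 5 and picks W; Alto would get 6.
- S5: Brio compares 3, 5, 6, 2, 3 and picks X; Alto would get 5.
Among 0, 7, 0, 6, 5, the best is 7 at S2. Subgame-perfect outcome: (S2, W) with payoffs (7, 9).

(S2, W)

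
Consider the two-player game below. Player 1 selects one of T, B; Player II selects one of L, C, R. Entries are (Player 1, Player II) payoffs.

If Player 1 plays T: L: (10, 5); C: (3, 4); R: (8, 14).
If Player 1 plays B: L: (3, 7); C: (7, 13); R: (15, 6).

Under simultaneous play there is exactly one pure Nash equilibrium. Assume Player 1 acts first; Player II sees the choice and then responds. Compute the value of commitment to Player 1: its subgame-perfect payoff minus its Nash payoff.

1

Backward induction with Player 1 moving first.
- T: Player II compares 5, 4, 14 and picks R; Player 1 would get 8.
- B: Player II compares 7, 13, 6 and picks C; Player 1 would get 7.
Player 1's induced payoffs are 8, 7, so Player 1 commits to T. Subgame-perfect outcome: (T, R) with payoffs (8, 14).
Now find the simultaneous Nash equilibrium.
Player 1's best replies: L→T; C→B; R→B.
Player II's best replies: T→R; B→C.
The unique mutual best reply is (B, C), giving (7, 13).
Player 1's commitment gain: 8 − 7 = 1.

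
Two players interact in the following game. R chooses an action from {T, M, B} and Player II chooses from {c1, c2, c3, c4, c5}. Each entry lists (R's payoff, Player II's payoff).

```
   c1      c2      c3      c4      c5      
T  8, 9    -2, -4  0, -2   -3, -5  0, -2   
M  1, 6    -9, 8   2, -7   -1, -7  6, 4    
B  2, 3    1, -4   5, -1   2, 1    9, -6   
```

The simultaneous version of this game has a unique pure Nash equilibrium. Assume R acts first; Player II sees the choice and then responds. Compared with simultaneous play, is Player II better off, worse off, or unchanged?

Solve by backward induction (R leads).
- T: BR = c1, leader payoff 8.
- M: BR = c2, leader payoff -9.
- B: BR = c1, leader payoff 2.
Maximizing over 8, -9, 2, R chooses T. Subgame-perfect outcome: (T, c1) with payoffs (8, 9).
For the simultaneous game, intersect best replies.
R's best replies: c1→T; c2→B; c3→B; c4→B; c5→B.
Player II's best replies: T→c1; M→c2; B→c1.
Only (T, c1) has each player best-responding; Nash payoffs (8, 9).
Player II earns 9 sequentially versus 9 at the Nash outcome: unchanged.

unchanged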